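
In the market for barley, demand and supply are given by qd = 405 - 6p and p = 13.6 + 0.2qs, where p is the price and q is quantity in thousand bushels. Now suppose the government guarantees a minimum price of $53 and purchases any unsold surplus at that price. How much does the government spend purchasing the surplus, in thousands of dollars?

5830

Rearranging supply gives qs = 5p - 68. Equilibrium: 405 - 6p = 5p - 68, so 473 = 11p and p* = 43, q* = 147.
Because the floor (53) lies above the market-clearing price, it is binding.
At p = 53: qd = 405 - 6·53 = 87 and qs = 5·53 - 68 = 197.
Surplus = qs - qd = 110.
Government expenditure = surplus × support price = 110 × 53 = 5830.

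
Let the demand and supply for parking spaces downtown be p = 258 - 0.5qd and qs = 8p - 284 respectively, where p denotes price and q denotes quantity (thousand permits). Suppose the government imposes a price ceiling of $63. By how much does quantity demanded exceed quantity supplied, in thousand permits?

170

Rearranging demand gives qd = 516 - 2p. In a free market, 516 - 2p = 8p - 284 gives the equilibrium p* = 80, q* = 356.
Since 63 < 80, the ceiling is binding.
At p = 63: qd = 516 - 2·63 = 390 and qs = 8·63 - 284 = 220.
Shortage = qd - qs = 390 - 220 = 170.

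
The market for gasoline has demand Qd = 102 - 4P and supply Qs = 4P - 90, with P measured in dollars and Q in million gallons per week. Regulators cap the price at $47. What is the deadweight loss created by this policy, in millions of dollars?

0

Setting quantity demanded equal to quantity supplied, 102 - 4P = 4P - 90, gives P* = 24 and Q* = 6.
The ceiling of 47 is above the equilibrium price 24, so it is not binding; the market clears at P* = 24, Q* = 6.
Since the control does not bind, no trades are prevented and deadweight loss is zero.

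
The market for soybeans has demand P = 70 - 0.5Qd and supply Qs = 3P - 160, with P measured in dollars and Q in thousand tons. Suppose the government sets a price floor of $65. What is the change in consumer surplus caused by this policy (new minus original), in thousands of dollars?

-75

Rearranging demand gives Qd = 140 - 2P. In a free market, 140 - 2P = 3P - 160 gives the equilibrium P* = 60, Q* = 20.
Since 65 > 60, the floor is binding.
At P = 65: Qd = 140 - 2·65 = 10 and Qs = 3·65 - 160 = 35.
Consumer surplus without the control is ½ · (70 - 60) · 20 = 100.
With the floor, consumers buy 10 units at 65, so CS = ½ · (70 - 65) · 10 = 25.
Change in consumer surplus = 25 - 100 = -75.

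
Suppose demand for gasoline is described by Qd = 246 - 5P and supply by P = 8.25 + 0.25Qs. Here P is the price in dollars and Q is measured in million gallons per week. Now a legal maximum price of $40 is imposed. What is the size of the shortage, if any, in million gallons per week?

0

Rearranging supply gives Qs = 4P - 33. Equilibrium: 246 - 5P = 4P - 33, so 279 = 9P and P* = 31, Q* = 91.
Since 40 is above P* = 31, the ceiling does not bind and the free-market outcome prevails.
Since the control does not bind, there is no shortage.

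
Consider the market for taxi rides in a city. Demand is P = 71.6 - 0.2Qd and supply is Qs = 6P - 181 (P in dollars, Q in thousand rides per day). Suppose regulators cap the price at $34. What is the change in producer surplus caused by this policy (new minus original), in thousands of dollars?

Rearranging demand gives Qd = 358 - 5P. Without the control the market clears where 358 - 5P = 6P - 181, i.e. P* = 49 and Q* = 113.
Because the ceiling (34) lies below the market-clearing price, it is binding.
At P = 34: Qd = 358 - 5·34 = 188 and Qs = 6·34 - 181 = 23.
Producer surplus without the control is ½ · (49 - 181/6) · 113 = 12769/12.
With the ceiling, producers sell 23 units at 34, so PS = ½ · (34 - 181/6) · 23 = 529/12.
Change in producer surplus = 529/12 - 12769/12 = -1020.

-1020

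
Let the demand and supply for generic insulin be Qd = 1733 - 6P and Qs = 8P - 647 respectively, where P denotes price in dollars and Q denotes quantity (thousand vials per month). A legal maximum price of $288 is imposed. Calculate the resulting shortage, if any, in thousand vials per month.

0

Setting quantity demanded equal to quantity supplied, 1733 - 6P = 8P - 647, gives P* = 170 and Q* = 713.
Since 288 is above P* = 170, the ceiling does not bind and the free-market outcome prevails.
Since the control does not bind, there is no shortage.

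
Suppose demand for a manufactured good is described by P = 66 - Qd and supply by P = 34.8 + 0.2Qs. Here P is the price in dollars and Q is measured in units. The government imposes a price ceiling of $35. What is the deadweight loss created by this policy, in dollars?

375

Rearranging demand gives Qd = 66 - P; rearranging supply gives Qs = 5P - 174. Setting quantity demanded equal to quantity supplied, 66 - P = 5P - 174, gives P* = 40 and Q* = 26.
Since 35 < 40, the ceiling is binding.
At P = 35: Qd = 66 - 35 = 31 and Qs = 5·35 - 174 = 1.
Quantity traded falls to 1. At Q = 1 the demand price is 66 - 1 = 65 and the supply price is (174 + 1)/5 = 35.
Deadweight loss = ½ · (65 - 35) · (26 - 1) = ½ · 30 · 25 = 375.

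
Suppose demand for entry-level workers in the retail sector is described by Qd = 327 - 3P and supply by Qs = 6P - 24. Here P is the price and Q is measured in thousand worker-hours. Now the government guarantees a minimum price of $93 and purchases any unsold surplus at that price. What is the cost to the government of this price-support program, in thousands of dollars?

45198

In a free market, 327 - 3P = 6P - 24 gives the equilibrium P* = 39, Q* = 210.
The floor of 93 is above the equilibrium price 39, so it binds.
At P = 93: Qd = 327 - 3·93 = 48 and Qs = 6·93 - 24 = 534.
Surplus = Qs - Qd = 486.
Government expenditure = surplus × support price = 486 × 93 = 45198.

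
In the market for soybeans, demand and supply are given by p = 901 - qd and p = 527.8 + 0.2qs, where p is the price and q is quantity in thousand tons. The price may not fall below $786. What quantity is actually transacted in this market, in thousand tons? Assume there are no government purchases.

115

Rearranging demand gives qd = 901 - p; rearranging supply gives qs = 5p - 2639. Equilibrium: 901 - p = 5p - 2639, so 3540 = 6p and p* = 590, q* = 311.
Because the floor (786) lies above the market-clearing price, it is binding.
At p = 786: qd = 901 - 786 = 115 and qs = 5·786 - 2639 = 1291.
The quantity actually transacted is the short side, demand: 115.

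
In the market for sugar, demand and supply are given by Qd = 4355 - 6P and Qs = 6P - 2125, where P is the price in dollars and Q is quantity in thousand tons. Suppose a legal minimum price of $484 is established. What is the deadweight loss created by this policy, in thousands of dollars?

0

Setting quantity demanded equal to quantity supplied, 4355 - 6P = 6P - 2125, gives P* = 540 and Q* = 1115.
The floor of 484 is below the equilibrium price 540, so it is not binding; the market clears at P* = 540, Q* = 1115.
Since the control does not bind, no trades are prevented and deadweight loss is zero.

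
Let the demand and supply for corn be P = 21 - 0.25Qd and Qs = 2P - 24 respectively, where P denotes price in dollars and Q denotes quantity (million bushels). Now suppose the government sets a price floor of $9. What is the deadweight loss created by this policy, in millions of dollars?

Rearranging demand gives Qd = 84 - 4P. Equilibrium: 84 - 4P = 2P - 24, so 108 = 6P and P* = 18, Q* = 12.
Since 9 is below P* = 18, the floor does not bind and the free-market outcome prevails.
Since the control does not bind, no trades are prevented and deadweight loss is zero.

0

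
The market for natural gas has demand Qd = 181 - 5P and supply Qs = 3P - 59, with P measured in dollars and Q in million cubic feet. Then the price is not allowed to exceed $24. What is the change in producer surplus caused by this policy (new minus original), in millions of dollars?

-132

Equilibrium: 181 - 5P = 3P - 59, so 240 = 8P and P* = 30, Q* = 31.
Since 24 < 30, the ceiling is binding.
At P = 24: Qd = 181 - 5·24 = 61 and Qs = 3·24 - 59 = 13.
Producer surplus without the control is ½ · (30 - 59/3) · 31 = 961/6.
With the ceiling, producers sell 13 units at 24, so PS = ½ · (24 - 59/3) · 13 = 169/6.
Change in producer surplus = 169/6 - 961/6 = -132.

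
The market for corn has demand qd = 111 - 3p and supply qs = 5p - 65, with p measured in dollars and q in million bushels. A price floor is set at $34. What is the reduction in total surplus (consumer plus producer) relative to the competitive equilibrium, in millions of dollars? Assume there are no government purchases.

Equilibrium: 111 - 3p = 5p - 65, so 176 = 8p and p* = 22, q* = 45.
Since 34 > 22, the floor is binding.
At p = 34: qd = 111 - 3·34 = 9 and qs = 5·34 - 65 = 105.
Quantity traded falls to 9. At q = 9 the demand price is (111 - 9)/3 = 34 and the supply price is (65 + 9)/5 = 14.8.
Deadweight loss = ½ · (34 - 14.8) · (45 - 9) = ½ · 19.2 · 36 = 345.6.

345.6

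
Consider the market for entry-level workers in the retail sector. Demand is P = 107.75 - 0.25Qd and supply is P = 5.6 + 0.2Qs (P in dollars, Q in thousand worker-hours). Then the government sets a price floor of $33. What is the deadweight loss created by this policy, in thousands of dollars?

0

Rearranging demand gives Qd = 431 - 4P; rearranging supply gives Qs = 5P - 28. Equilibrium: 431 - 4P = 5P - 28, so 459 = 9P and P* = 51, Q* = 227.
Since 33 is below P* = 51, the floor does not bind and the free-market outcome prevails.
Since the control does not bind, no trades are prevented and deadweight loss is zero.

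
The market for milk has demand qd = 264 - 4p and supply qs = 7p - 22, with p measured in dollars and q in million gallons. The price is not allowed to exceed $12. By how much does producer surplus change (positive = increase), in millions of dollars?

-1554

Setting quantity demanded equal to quantity supplied, 264 - 4p = 7p - 22, gives p* = 26 and q* = 160.
Because the ceiling (12) lies below the market-clearing price, it is binding.
At p = 12: qd = 264 - 4·12 = 216 and qs = 7·12 - 22 = 62.
Producer surplus without the control is ½ · (26 - 22/7) · 160 = 12800/7.
With the ceiling, producers sell 62 units at 12, so PS = ½ · (12 - 22/7) · 62 = 1922/7.
Change in producer surplus = 1922/7 - 12800/7 = -1554.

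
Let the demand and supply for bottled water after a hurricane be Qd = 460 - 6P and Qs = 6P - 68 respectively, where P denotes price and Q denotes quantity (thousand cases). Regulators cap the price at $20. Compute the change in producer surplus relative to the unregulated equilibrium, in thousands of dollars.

-2976

In a free market, 460 - 6P = 6P - 68 gives the equilibrium P* = 44, Q* = 196.
Because the ceiling (20) lies below the market-clearing price, it is binding.
At P = 20: Qd = 460 - 6·20 = 340 and Qs = 6·20 - 68 = 52.
Producer surplus without the control is ½ · (44 - 34/3) · 196 = 9604/3.
With the ceiling, producers sell 52 units at 20, so PS = ½ · (20 - 34/3) · 52 = 676/3.
Change in producer surplus = 676/3 - 9604/3 = -2976.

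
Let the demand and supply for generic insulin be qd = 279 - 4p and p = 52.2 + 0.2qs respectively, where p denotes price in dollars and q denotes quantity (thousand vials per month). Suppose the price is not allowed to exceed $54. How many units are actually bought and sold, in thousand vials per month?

Rearranging supply gives qs = 5p - 261. Without the control the market clears where 279 - 4p = 5p - 261, i.e. p* = 60 and q* = 39.
Since 54 < 60, the ceiling is binding.
At p = 54: qd = 279 - 4·54 = 63 and qs = 5·54 - 261 = 9.
The quantity actually transacted is the short side, supply: 9.

9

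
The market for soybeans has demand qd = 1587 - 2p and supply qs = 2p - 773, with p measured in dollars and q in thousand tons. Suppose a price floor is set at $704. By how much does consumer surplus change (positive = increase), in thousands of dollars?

-33402

Setting quantity demanded equal to quantity supplied, 1587 - 2p = 2p - 773, gives p* = 590 and q* = 407.
Since 704 > 590, the floor is binding.
At p = 704: qd = 1587 - 2·704 = 179 and qs = 2·704 - 773 = 635.
Consumer surplus without the control is ½ · (793.5 - 590) · 407 = 41412.25.
With the floor, consumers buy 179 units at 704, so CS = ½ · (793.5 - 704) · 179 = 8010.25.
Change in consumer surplus = 8010.25 - 41412.25 = -33402.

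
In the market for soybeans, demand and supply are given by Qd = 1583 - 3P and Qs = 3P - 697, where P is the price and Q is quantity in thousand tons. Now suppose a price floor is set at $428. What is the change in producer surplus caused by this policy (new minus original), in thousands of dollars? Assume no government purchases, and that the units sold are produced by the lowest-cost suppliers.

Equilibrium: 1583 - 3P = 3P - 697, so 2280 = 6P and P* = 380, Q* = 443.
Since 428 > 380, the floor is binding.
At P = 428: Qd = 1583 - 3·428 = 299 and Qs = 3·428 - 697 = 587.
Producer surplus without the control is ½ · (380 - 697/3) · 443 = 196249/6.
With the floor, 299 units are sold at 428. The supply price at Q = 299 is 332, so PS = ½ · [(428 - 697/3) + (428 - 332)] · 299 = 261625/6.
Change in producer surplus = 261625/6 - 196249/6 = 10896.

10896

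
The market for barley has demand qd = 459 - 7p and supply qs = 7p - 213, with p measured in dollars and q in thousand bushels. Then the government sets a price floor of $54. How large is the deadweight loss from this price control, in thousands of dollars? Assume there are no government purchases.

In a free market, 459 - 7p = 7p - 213 gives the equilibrium p* = 48, q* = 123.
Because the floor (54) lies above the market-clearing price, it is binding.
At p = 54: qd = 459 - 7·54 = 81 and qs = 7·54 - 213 = 165.
Quantity traded falls to 81. At q = 81 the demand price is (459 - 81)/7 = 54 and the supply price is (213 + 81)/7 = 42.
Deadweight loss = ½ · (54 - 42) · (123 - 81) = ½ · 12 · 42 = 252.

252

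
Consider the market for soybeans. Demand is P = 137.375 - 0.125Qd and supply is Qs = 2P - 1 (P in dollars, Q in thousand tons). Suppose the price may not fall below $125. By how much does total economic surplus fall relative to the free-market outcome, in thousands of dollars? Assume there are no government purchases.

4500

Rearranging demand gives Qd = 1099 - 8P. In a free market, 1099 - 8P = 2P - 1 gives the equilibrium P* = 110, Q* = 219.
The floor of 125 is above the equilibrium price 110, so it binds.
At P = 125: Qd = 1099 - 8·125 = 99 and Qs = 2·125 - 1 = 249.
Quantity traded falls to 99. At Q = 99 the demand price is (1099 - 99)/8 = 125 and the supply price is (1 + 99)/2 = 50.
Deadweight loss = ½ · (125 - 50) · (219 - 99) = ½ · 75 · 120 = 4500.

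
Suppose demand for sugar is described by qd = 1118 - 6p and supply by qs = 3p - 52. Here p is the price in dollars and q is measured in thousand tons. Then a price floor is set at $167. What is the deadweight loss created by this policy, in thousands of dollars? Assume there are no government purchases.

12321

Without the control the market clears where 1118 - 6p = 3p - 52, i.e. p* = 130 and q* = 338.
Since 167 > 130, the floor is binding.
At p = 167: qd = 1118 - 6·167 = 116 and qs = 3·167 - 52 = 449.
Quantity traded falls to 116. At q = 116 the demand price is (1118 - 116)/6 = 167 and the supply price is (52 + 116)/3 = 56.
Deadweight loss = ½ · (167 - 56) · (338 - 116) = ½ · 111 · 222 = 12321.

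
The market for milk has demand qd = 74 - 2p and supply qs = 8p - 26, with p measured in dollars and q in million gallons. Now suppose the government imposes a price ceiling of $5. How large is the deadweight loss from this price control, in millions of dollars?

500

Without the control the market clears where 74 - 2p = 8p - 26, i.e. p* = 10 and q* = 54.
Because the ceiling (5) lies below the market-clearing price, it is binding.
At p = 5: qd = 74 - 2·5 = 64 and qs = 8·5 - 26 = 14.
Quantity traded falls to 14. At q = 14 the demand price is (74 - 14)/2 = 30 and the supply price is (26 + 14)/8 = 5.
Deadweight loss = ½ · (30 - 5) · (54 - 14) = ½ · 25 · 40 = 500.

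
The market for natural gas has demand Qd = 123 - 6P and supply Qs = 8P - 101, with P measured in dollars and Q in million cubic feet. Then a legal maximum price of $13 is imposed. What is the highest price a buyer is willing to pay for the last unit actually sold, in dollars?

20

Setting quantity demanded equal to quantity supplied, 123 - 6P = 8P - 101, gives P* = 16 and Q* = 27.
The ceiling of 13 is below the equilibrium price 16, so it binds.
At P = 13: Qd = 123 - 6·13 = 45 and Qs = 8·13 - 101 = 3.
Only 3 units reach the market. On the demand curve, the marginal buyer's willingness to pay at Q = 3 is (123 - 3)/6 = 20.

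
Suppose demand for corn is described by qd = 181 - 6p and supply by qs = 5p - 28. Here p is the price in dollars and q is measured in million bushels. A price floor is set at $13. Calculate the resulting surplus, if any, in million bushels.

0

Setting quantity demanded equal to quantity supplied, 181 - 6p = 5p - 28, gives p* = 19 and q* = 67.
Since 13 is below p* = 19, the floor does not bind and the free-market outcome prevails.
Since the control does not bind, there is no surplus.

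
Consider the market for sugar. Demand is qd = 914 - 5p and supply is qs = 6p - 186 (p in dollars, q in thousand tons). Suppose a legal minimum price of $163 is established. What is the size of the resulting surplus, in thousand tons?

693

Equilibrium: 914 - 5p = 6p - 186, so 1100 = 11p and p* = 100, q* = 414.
Because the floor (163) lies above the market-clearing price, it is binding.
At p = 163: qd = 914 - 5·163 = 99 and qs = 6·163 - 186 = 792.
Surplus = qs - qd = 792 - 99 = 693.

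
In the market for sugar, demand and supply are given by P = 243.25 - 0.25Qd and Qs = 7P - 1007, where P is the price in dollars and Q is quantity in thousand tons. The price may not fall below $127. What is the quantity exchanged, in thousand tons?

253

Rearranging demand gives Qd = 973 - 4P. In a free market, 973 - 4P = 7P - 1007 gives the equilibrium P* = 180, Q* = 253.
Since 127 is below P* = 180, the floor does not bind and the free-market outcome prevails.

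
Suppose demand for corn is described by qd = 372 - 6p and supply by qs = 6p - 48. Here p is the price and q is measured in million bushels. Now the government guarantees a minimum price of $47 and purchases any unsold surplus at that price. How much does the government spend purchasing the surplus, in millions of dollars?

6768

Equilibrium: 372 - 6p = 6p - 48, so 420 = 12p and p* = 35, q* = 162.
Since 47 > 35, the floor is binding.
At p = 47: qd = 372 - 6·47 = 90 and qs = 6·47 - 48 = 234.
Surplus = qs - qd = 144.
Government expenditure = surplus × support price = 144 × 47 = 6768.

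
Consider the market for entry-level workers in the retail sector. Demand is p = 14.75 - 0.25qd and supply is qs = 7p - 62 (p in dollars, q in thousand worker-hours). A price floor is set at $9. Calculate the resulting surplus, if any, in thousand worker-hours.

Rearranging demand gives qd = 59 - 4p. Without the control the market clears where 59 - 4p = 7p - 62, i.e. p* = 11 and q* = 15.
The floor of 9 is below the equilibrium price 11, so it is not binding; the market clears at p* = 11, q* = 15.
Since the control does not bind, there is no surplus.

0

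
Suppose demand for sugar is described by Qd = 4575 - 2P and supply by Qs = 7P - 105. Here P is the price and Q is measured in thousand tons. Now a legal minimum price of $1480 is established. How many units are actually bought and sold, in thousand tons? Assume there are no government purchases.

Setting quantity demanded equal to quantity supplied, 4575 - 2P = 7P - 105, gives P* = 520 and Q* = 3535.
Since 1480 > 520, the floor is binding.
At P = 1480: Qd = 4575 - 2·1480 = 1615 and Qs = 7·1480 - 105 = 10255.
The quantity actually transacted is the short side, demand: 1615.

1615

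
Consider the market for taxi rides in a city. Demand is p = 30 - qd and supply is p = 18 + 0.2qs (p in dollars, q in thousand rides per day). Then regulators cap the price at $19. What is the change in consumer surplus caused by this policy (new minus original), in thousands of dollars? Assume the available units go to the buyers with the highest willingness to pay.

Rearranging demand gives qd = 30 - p; rearranging supply gives qs = 5p - 90. In a free market, 30 - p = 5p - 90 gives the equilibrium p* = 20, q* = 10.
Because the ceiling (19) lies below the market-clearing price, it is binding.
At p = 19: qd = 30 - 19 = 11 and qs = 5·19 - 90 = 5.
Consumer surplus without the control is ½ · (30 - 20) · 10 = 50.
With the ceiling, 5 units are sold at 19 (assume they go to the highest-value buyers). The demand price at q = 5 is 25, so CS = ½ · [(30 - 19) + (25 - 19)] · 5 = 42.5.
Change in consumer surplus = 42.5 - 50 = -7.5.

-7.5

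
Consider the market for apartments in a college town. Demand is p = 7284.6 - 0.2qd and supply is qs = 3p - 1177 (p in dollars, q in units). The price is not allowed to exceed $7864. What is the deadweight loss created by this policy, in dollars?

0

Rearranging demand gives qd = 36423 - 5p. Setting quantity demanded equal to quantity supplied, 36423 - 5p = 3p - 1177, gives p* = 4700 and q* = 12923.
The ceiling of 7864 is above the equilibrium price 4700, so it is not binding; the market clears at p* = 4700, q* = 12923.
Since the control does not bind, no trades are prevented and deadweight loss is zero.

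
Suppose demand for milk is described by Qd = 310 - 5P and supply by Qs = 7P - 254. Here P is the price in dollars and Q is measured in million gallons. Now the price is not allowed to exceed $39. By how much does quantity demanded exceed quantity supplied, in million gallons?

96

In a free market, 310 - 5P = 7P - 254 gives the equilibrium P* = 47, Q* = 75.
Since 39 < 47, the ceiling is binding.
At P = 39: Qd = 310 - 5·39 = 115 and Qs = 7·39 - 254 = 19.
Shortage = Qd - Qs = 115 - 19 = 96.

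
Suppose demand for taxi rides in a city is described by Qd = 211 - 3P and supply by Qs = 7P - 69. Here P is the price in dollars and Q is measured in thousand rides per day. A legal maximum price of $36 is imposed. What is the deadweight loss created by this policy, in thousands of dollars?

In a free market, 211 - 3P = 7P - 69 gives the equilibrium P* = 28, Q* = 127.
Since 36 is above P* = 28, the ceiling does not bind and the free-market outcome prevails.
Since the control does not bind, no trades are prevented and deadweight loss is zero.

0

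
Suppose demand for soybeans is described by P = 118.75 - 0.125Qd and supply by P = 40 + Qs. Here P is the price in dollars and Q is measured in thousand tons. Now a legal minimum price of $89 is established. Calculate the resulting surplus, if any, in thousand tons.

0

Rearranging demand gives Qd = 950 - 8P; rearranging supply gives Qs = P - 40. In a free market, 950 - 8P = P - 40 gives the equilibrium P* = 110, Q* = 70.
The floor of 89 is below the equilibrium price 110, so it is not binding; the market clears at P* = 110, Q* = 70.
Since the control does not bind, there is no surplus.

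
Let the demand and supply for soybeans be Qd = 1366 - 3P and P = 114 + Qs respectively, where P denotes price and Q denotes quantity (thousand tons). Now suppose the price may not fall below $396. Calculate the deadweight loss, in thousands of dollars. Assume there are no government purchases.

Rearranging supply gives Qs = P - 114. Equilibrium: 1366 - 3P = P - 114, so 1480 = 4P and P* = 370, Q* = 256.
Because the floor (396) lies above the market-clearing price, it is binding.
At P = 396: Qd = 1366 - 3·396 = 178 and Qs = 396 - 114 = 282.
Quantity traded falls to 178. At Q = 178 the demand price is (1366 - 178)/3 = 396 and the supply price is 114 + 178 = 292.
Deadweight loss = ½ · (396 - 292) · (256 - 178) = ½ · 104 · 78 = 4056.

4056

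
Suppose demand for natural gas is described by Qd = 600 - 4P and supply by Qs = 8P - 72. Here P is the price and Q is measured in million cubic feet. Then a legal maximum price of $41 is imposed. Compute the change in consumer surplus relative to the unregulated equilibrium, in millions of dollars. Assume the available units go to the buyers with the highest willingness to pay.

2040

Without the control the market clears where 600 - 4P = 8P - 72, i.e. P* = 56 and Q* = 376.
Because the ceiling (41) lies below the market-clearing price, it is binding.
At P = 41: Qd = 600 - 4·41 = 436 and Qs = 8·41 - 72 = 256.
Consumer surplus without the control is ½ · (150 - 56) · 376 = 17672.
With the ceiling, 256 units are sold at 41 (assume they go to the highest-value buyers). The demand price at Q = 256 is 86, so CS = ½ · [(150 - 41) + (86 - 41)] · 256 = 19712.
Change in consumer surplus = 19712 - 17672 = 2040.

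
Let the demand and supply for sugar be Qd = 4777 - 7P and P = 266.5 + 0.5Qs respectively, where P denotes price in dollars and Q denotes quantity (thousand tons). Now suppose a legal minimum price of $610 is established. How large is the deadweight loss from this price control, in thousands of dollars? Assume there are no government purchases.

6300

Rearranging supply gives Qs = 2P - 533. Setting quantity demanded equal to quantity supplied, 4777 - 7P = 2P - 533, gives P* = 590 and Q* = 647.
Because the floor (610) lies above the market-clearing price, it is binding.
At P = 610: Qd = 4777 - 7·610 = 507 and Qs = 2·610 - 533 = 687.
Quantity traded falls to 507. At Q = 507 the demand price is (4777 - 507)/7 = 610 and the supply price is (533 + 507)/2 = 520.
Deadweight loss = ½ · (610 - 520) · (647 - 507) = ½ · 90 · 140 = 6300.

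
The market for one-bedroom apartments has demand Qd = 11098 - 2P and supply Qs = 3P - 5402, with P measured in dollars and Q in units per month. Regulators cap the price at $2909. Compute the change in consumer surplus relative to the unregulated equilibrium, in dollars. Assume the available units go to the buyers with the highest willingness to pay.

Equilibrium: 11098 - 2P = 3P - 5402, so 16500 = 5P and P* = 3300, Q* = 4498.
Since 2909 < 3300, the ceiling is binding.
At P = 2909: Qd = 11098 - 2·2909 = 5280 and Qs = 3·2909 - 5402 = 3325.
Consumer surplus without the control is ½ · (5549 - 3300) · 4498 = 5058001.
With the ceiling, 3325 units are sold at 2909 (assume they go to the highest-value buyers). The demand price at Q = 3325 is 3886.5, so CS = ½ · [(5549 - 2909) + (3886.5 - 2909)] · 3325 = 6014093.75.
Change in consumer surplus = 6014093.75 - 5058001 = 956092.75.

956092.75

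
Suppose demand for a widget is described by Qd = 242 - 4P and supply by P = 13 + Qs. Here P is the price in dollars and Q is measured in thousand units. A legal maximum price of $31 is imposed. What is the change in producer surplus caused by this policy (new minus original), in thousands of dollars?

Rearranging supply gives Qs = P - 13. Setting quantity demanded equal to quantity supplied, 242 - 4P = P - 13, gives P* = 51 and Q* = 38.
The ceiling of 31 is below the equilibrium price 51, so it binds.
At P = 31: Qd = 242 - 4·31 = 118 and Qs = 31 - 13 = 18.
Producer surplus without the control is ½ · (51 - 13) · 38 = 722.
With the ceiling, producers sell 18 units at 31, so PS = ½ · (31 - 13) · 18 = 162.
Change in producer surplus = 162 - 722 = -560.

-560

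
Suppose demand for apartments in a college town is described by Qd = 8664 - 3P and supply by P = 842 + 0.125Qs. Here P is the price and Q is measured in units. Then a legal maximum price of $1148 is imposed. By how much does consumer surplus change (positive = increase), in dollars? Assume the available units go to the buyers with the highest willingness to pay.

-60480

Rearranging supply gives Qs = 8P - 6736. Equilibrium: 8664 - 3P = 8P - 6736, so 15400 = 11P and P* = 1400, Q* = 4464.
The ceiling of 1148 is below the equilibrium price 1400, so it binds.
At P = 1148: Qd = 8664 - 3·1148 = 5220 and Qs = 8·1148 - 6736 = 2448.
Consumer surplus without the control is ½ · (2888 - 1400) · 4464 = 3321216.
With the ceiling, 2448 units are sold at 1148 (assume they go to the highest-value buyers). The demand price at Q = 2448 is 2072, so CS = ½ · [(2888 - 1148) + (2072 - 1148)] · 2448 = 3260736.
Change in consumer surplus = 3260736 - 3321216 = -60480.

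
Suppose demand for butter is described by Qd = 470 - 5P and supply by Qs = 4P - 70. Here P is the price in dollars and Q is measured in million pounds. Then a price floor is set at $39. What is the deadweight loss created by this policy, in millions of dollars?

Equilibrium: 470 - 5P = 4P - 70, so 540 = 9P and P* = 60, Q* = 170.
The floor of 39 is below the equilibrium price 60, so it is not binding; the market clears at P* = 60, Q* = 170.
Since the control does not bind, no trades are prevented and deadweight loss is zero.

0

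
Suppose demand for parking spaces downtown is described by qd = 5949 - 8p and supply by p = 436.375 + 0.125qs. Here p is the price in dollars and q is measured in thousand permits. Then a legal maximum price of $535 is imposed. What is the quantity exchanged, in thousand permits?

Rearranging supply gives qs = 8p - 3491. Equilibrium: 5949 - 8p = 8p - 3491, so 9440 = 16p and p* = 590, q* = 1229.
The ceiling of 535 is below the equilibrium price 590, so it binds.
At p = 535: qd = 5949 - 8·535 = 1669 and qs = 8·535 - 3491 = 789.
The quantity actually transacted is the short side, supply: 789.

789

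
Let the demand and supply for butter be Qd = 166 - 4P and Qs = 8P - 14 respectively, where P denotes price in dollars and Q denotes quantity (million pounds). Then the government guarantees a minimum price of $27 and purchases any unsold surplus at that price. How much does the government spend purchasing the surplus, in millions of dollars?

Equilibrium: 166 - 4P = 8P - 14, so 180 = 12P and P* = 15, Q* = 106.
Because the floor (27) lies above the market-clearing price, it is binding.
At P = 27: Qd = 166 - 4·27 = 58 and Qs = 8·27 - 14 = 202.
Surplus = Qs - Qd = 144.
Government expenditure = surplus × support price = 144 × 27 = 3888.

3888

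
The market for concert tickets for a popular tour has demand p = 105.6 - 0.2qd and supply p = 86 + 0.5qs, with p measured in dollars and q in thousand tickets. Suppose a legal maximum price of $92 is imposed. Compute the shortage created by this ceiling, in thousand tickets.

Rearranging demand gives qd = 528 - 5p; rearranging supply gives qs = 2p - 172. Equilibrium: 528 - 5p = 2p - 172, so 700 = 7p and p* = 100, q* = 28.
Since 92 < 100, the ceiling is binding.
At p = 92: qd = 528 - 5·92 = 68 and qs = 2·92 - 172 = 12.
Shortage = qd - qs = 68 - 12 = 56.

56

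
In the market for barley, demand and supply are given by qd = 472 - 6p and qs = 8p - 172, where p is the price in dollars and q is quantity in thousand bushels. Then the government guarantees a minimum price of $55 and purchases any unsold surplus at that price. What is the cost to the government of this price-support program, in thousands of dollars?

6930

In a free market, 472 - 6p = 8p - 172 gives the equilibrium p* = 46, q* = 196.
Since 55 > 46, the floor is binding.
At p = 55: qd = 472 - 6·55 = 142 and qs = 8·55 - 172 = 268.
Surplus = qs - qd = 126.
Government expenditure = surplus × support price = 126 × 55 = 6930.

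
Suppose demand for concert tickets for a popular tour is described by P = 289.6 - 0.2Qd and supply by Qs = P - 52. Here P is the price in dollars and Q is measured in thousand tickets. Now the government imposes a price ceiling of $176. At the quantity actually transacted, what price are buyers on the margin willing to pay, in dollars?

264.8

Rearranging demand gives Qd = 1448 - 5P. Setting quantity demanded equal to quantity supplied, 1448 - 5P = P - 52, gives P* = 250 and Q* = 198.
Since 176 < 250, the ceiling is binding.
At P = 176: Qd = 1448 - 5·176 = 568 and Qs = 176 - 52 = 124.
Only 124 units reach the market. On the demand curve, the marginal buyer's willingness to pay at Q = 124 is (1448 - 124)/5 = 264.8.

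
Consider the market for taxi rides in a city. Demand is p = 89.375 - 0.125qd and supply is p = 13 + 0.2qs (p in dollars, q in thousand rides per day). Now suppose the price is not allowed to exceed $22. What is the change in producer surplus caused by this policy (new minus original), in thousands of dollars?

Rearranging demand gives qd = 715 - 8p; rearranging supply gives qs = 5p - 65. Setting quantity demanded equal to quantity supplied, 715 - 8p = 5p - 65, gives p* = 60 and q* = 235.
Since 22 < 60, the ceiling is binding.
At p = 22: qd = 715 - 8·22 = 539 and qs = 5·22 - 65 = 45.
Producer surplus without the control is ½ · (60 - 13) · 235 = 5522.5.
With the ceiling, producers sell 45 units at 22, so PS = ½ · (22 - 13) · 45 = 202.5.
Change in producer surplus = 202.5 - 5522.5 = -5320.

-5320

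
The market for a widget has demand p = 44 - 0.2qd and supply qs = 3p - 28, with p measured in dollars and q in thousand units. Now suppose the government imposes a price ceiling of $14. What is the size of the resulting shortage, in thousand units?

136

Rearranging demand gives qd = 220 - 5p. Setting quantity demanded equal to quantity supplied, 220 - 5p = 3p - 28, gives p* = 31 and q* = 65.
The ceiling of 14 is below the equilibrium price 31, so it binds.
At p = 14: qd = 220 - 5·14 = 150 and qs = 3·14 - 28 = 14.
Shortage = qd - qs = 150 - 14 = 136.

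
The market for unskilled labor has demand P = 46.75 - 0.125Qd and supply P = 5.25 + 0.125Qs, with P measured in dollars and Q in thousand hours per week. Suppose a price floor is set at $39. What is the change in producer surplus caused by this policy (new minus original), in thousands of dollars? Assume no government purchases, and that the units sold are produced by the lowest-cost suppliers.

130

Rearranging demand gives Qd = 374 - 8P; rearranging supply gives Qs = 8P - 42. Without the control the market clears where 374 - 8P = 8P - 42, i.e. P* = 26 and Q* = 166.
The floor of 39 is above the equilibrium price 26, so it binds.
At P = 39: Qd = 374 - 8·39 = 62 and Qs = 8·39 - 42 = 270.
Producer surplus without the control is ½ · (26 - 5.25) · 166 = 1722.25.
With the floor, 62 units are sold at 39. The supply price at Q = 62 is 13, so PS = ½ · [(39 - 5.25) + (39 - 13)] · 62 = 1852.25.
Change in producer surplus = 1852.25 - 1722.25 = 130.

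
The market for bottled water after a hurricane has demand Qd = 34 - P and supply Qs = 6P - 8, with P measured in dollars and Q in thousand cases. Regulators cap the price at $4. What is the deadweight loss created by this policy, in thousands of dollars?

Equilibrium: 34 - P = 6P - 8, so 42 = 7P and P* = 6, Q* = 28.
Since 4 < 6, the ceiling is binding.
At P = 4: Qd = 34 - 4 = 30 and Qs = 6·4 - 8 = 16.
Quantity traded falls to 16. At Q = 16 the demand price is 34 - 16 = 18 and the supply price is (8 + 16)/6 = 4.
Deadweight loss = ½ · (18 - 4) · (28 - 16) = ½ · 14 · 12 = 84.

84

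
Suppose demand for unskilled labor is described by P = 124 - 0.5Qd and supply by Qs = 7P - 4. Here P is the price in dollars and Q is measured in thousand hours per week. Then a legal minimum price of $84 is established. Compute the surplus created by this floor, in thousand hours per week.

Rearranging demand gives Qd = 248 - 2P. Equilibrium: 248 - 2P = 7P - 4, so 252 = 9P and P* = 28, Q* = 192.
Because the floor (84) lies above the market-clearing price, it is binding.
At P = 84: Qd = 248 - 2·84 = 80 and Qs = 7·84 - 4 = 584.
Surplus = Qs - Qd = 584 - 80 = 504.

504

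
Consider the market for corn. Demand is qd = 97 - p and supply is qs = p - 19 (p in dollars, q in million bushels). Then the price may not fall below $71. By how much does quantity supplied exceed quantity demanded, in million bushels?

Equilibrium: 97 - p = p - 19, so 116 = 2p and p* = 58, q* = 39.
The floor of 71 is above the equilibrium price 58, so it binds.
At p = 71: qd = 97 - 71 = 26 and qs = 71 - 19 = 52.
Surplus = qs - qd = 52 - 26 = 26.

26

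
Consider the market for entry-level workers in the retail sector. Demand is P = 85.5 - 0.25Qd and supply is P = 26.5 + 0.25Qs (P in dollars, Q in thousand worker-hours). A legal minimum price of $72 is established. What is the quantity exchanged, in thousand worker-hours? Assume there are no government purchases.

54

Rearranging demand gives Qd = 342 - 4P; rearranging supply gives Qs = 4P - 106. In a free market, 342 - 4P = 4P - 106 gives the equilibrium P* = 56, Q* = 118.
Because the floor (72) lies above the market-clearing price, it is binding.
At P = 72: Qd = 342 - 4·72 = 54 and Qs = 4·72 - 106 = 182.
The quantity actually transacted is the short side, demand: 54.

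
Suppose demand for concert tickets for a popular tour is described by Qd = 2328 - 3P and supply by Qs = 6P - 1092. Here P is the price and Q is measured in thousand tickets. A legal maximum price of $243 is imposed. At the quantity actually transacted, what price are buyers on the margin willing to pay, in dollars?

654

In a free market, 2328 - 3P = 6P - 1092 gives the equilibrium P* = 380, Q* = 1188.
Since 243 < 380, the ceiling is binding.
At P = 243: Qd = 2328 - 3·243 = 1599 and Qs = 6·243 - 1092 = 366.
Only 366 units reach the market. On the demand curve, the marginal buyer's willingness to pay at Q = 366 is (2328 - 366)/3 = 654.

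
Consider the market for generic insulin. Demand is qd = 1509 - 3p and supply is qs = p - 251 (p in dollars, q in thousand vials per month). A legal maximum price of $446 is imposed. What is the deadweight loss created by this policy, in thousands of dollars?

0

Setting quantity demanded equal to quantity supplied, 1509 - 3p = p - 251, gives p* = 440 and q* = 189.
Since 446 is above p* = 440, the ceiling does not bind and the free-market outcome prevails.
Since the control does not bind, no trades are prevented and deadweight loss is zero.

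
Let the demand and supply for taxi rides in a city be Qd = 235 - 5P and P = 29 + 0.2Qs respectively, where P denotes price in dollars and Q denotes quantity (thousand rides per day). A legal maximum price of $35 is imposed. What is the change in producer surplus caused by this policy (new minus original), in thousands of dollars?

Rearranging supply gives Qs = 5P - 145. In a free market, 235 - 5P = 5P - 145 gives the equilibrium P* = 38, Q* = 45.
The ceiling of 35 is below the equilibrium price 38, so it binds.
At P = 35: Qd = 235 - 5·35 = 60 and Qs = 5·35 - 145 = 30.
Producer surplus without the control is ½ · (38 - 29) · 45 = 202.5.
With the ceiling, producers sell 30 units at 35, so PS = ½ · (35 - 29) · 30 = 90.
Change in producer surplus = 90 - 202.5 = -112.5.

-112.5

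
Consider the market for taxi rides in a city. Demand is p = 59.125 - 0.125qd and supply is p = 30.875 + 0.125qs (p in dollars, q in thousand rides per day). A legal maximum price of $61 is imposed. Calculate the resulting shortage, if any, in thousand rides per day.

0

Rearranging demand gives qd = 473 - 8p; rearranging supply gives qs = 8p - 247. Equilibrium: 473 - 8p = 8p - 247, so 720 = 16p and p* = 45, q* = 113.
The ceiling of 61 is above the equilibrium price 45, so it is not binding; the market clears at p* = 45, q* = 113.
Since the control does not bind, there is no shortage.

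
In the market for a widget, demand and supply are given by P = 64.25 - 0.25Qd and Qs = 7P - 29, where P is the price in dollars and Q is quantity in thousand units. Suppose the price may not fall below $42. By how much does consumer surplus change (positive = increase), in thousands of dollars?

Rearranging demand gives Qd = 257 - 4P. Without the control the market clears where 257 - 4P = 7P - 29, i.e. P* = 26 and Q* = 153.
Since 42 > 26, the floor is binding.
At P = 42: Qd = 257 - 4·42 = 89 and Qs = 7·42 - 29 = 265.
Consumer surplus without the control is ½ · (64.25 - 26) · 153 = 2926.125.
With the floor, consumers buy 89 units at 42, so CS = ½ · (64.25 - 42) · 89 = 990.125.
Change in consumer surplus = 990.125 - 2926.125 = -1936.

-1936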